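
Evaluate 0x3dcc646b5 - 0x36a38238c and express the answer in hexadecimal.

0x728e2329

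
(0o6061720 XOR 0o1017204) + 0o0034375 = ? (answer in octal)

First 0o6061720 XOR 0o1017204 = 0o7076524.
Add column by column in base 8, right to left:
  4+5 = 1 carry 1
  2+7+1 = 2 carry 1
  5+3+1 = 1 carry 1
  6+4+1 = 3 carry 1
  7+3+1 = 3 carry 1
  0+0+1 = 1
  7+0 = 7

0o7133121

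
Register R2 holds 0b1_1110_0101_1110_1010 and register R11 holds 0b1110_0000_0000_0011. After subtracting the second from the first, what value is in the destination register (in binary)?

0b10000010111100111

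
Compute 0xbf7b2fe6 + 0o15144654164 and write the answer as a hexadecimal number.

0x1290e885a

0o15144654164 = 0x69935874 in hexadecimal.
Add column by column in base 16, right to left:
  6+4 = a
  e+7 = 5 carry 1
  f+8+1 = 8 carry 1
  2+5+1 = 8
  b+3 = e
  7+9 = 0 carry 1
  f+9+1 = 9 carry 1
  b+6+1 = 2 carry 1
  final carry 1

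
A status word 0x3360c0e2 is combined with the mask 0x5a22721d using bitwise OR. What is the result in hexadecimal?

0x7b62f2ff

OR each hex digit independently (no carries):
  3|5=7, 3|a=b, 6|2=6, 0|2=2, c|7=f, 0|2=2, e|1=f, 2|d=f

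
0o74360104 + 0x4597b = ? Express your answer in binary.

0o74360104 = 0b111100011110000001000100 in binary.
0x4597b = 0b1000101100101111011 in binary.
Add column by column in base 2, right to left:
  0+1 = 1
  0+1 = 1
  1+0 = 1
  0+1 = 1
  0+1 = 1
  0+1 = 1
  1+1 = 0 carry 1
  0+0+1 = 1
  0+1 = 1
  0+0 = 0
  0+0 = 0
  0+1 = 1
  0+1 = 1
  1+0 = 1
  1+1 = 0 carry 1
  1+0+1 = 0 carry 1
  1+0+1 = 0 carry 1
  0+0+1 = 1
  0+1 = 1
  0+0 = 0
  1+0 = 1
  1+0 = 1
  1+0 = 1
  1+0 = 1

0b111101100011100110111111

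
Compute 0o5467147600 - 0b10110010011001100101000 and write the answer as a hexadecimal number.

0o5467147600 = 0x2cdccf80 in hexadecimal.
0b10110010011001100101000 = 0x593328 in hexadecimal.
Subtract column by column in base 16:
  0-8 → 8 (borrow)
  8-2-1 → 5
  f-3 → c
  c-3 → 9
  c-9 → 3
  d-5 → 8
  c-0 → c
  2-0 → 2

0x2c839c58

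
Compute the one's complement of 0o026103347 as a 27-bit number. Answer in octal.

0o751674430

Each oct digit d becomes 7−d:
  0→7, 2→5, 6→1, 1→6, 0→7, 3→4, 3→4, 4→3, 7→0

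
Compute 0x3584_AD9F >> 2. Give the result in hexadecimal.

2 bits is not a whole number of base-16 digits; in binary: 110101100001001010110110011111 >> 2 = 1101011000010010101101100111.

0xD612B67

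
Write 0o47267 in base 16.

0x4EB7

Each octal digit is 3 bits: 4=100 7=111 2=010 6=110 7=111.
Group the bits into nibbles: 0100 1110 1011 0111 → 4EB7.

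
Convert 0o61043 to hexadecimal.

Each octal digit is 3 bits: 6=110 1=001 0=000 4=100 3=011.
Group the bits into nibbles: 0110 0010 0010 0011 → 6223.

0x6223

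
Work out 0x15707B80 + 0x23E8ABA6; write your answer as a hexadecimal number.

0x39592726

Add column by column in base 16, right to left:
  0+6 = 6
  8+A = 2 carry 1
  B+B+1 = 7 carry 1
  7+A+1 = 2 carry 1
  0+8+1 = 9
  7+E = 5 carry 1
  5+3+1 = 9
  1+2 = 3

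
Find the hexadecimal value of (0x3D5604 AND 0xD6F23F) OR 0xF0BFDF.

0xF4FFDF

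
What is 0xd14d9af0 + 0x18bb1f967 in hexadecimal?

0x25cff9457

Add column by column in base 16, right to left:
  0+7 = 7
  f+6 = 5 carry 1
  a+9+1 = 4 carry 1
  9+f+1 = 9 carry 1
  d+1+1 = f
  4+b = f
  1+b = c
  d+8 = 5 carry 1
  0+1+1 = 2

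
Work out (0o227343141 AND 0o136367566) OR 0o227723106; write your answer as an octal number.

0o227763146

0o227343141 AND 0o136367566 = 0o026343140.
Then OR with 0o227723106.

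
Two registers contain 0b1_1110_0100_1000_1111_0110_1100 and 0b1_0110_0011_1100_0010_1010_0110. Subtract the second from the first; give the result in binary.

0b100000001100110011000110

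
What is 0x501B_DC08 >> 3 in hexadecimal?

0xA037B81

3 bits is not a whole number of base-16 digits; in binary: 1010000000110111101110000001000 >> 3 = 1010000000110111101110000001.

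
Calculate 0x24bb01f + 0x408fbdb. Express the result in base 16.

0x654abfa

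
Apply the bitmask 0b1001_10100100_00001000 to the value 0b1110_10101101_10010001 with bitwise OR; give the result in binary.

OR bit by bit (1 where either bit is 1):
  11101010110110010001
| 10011010010000001000
= 11111010110110011001

0b11111010110110011001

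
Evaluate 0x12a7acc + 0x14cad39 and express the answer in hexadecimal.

0x2772805

Add column by column in base 16, right to left:
  c+9 = 5 carry 1
  c+3+1 = 0 carry 1
  a+d+1 = 8 carry 1
  7+a+1 = 2 carry 1
  a+c+1 = 7 carry 1
  2+4+1 = 7
  1+1 = 2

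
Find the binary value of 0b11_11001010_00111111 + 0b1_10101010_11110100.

0b1010111010100110011

Add column by column in base 2, right to left:
  1+0 = 1
  1+0 = 1
  1+1 = 0 carry 1
  1+0+1 = 0 carry 1
  1+1+1 = 1 carry 1
  1+1+1 = 1 carry 1
  0+1+1 = 0 carry 1
  0+1+1 = 0 carry 1
  0+0+1 = 1
  1+1 = 0 carry 1
  0+0+1 = 1
  1+1 = 0 carry 1
  0+0+1 = 1
  0+1 = 1
  1+0 = 1
  1+1 = 0 carry 1
  1+1+1 = 1 carry 1
  1+0+1 = 0 carry 1
  final carry 1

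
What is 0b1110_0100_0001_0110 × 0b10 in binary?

0b11100100000101100

Multiply each base-2 digit by 2, carrying:
  0×2 = 0 → write 0
  1×2 = 2 → write 0 carry 1
  1×2+1 = 3 → write 1 carry 1
  0×2+1 = 1 → write 1
  1×2 = 2 → write 0 carry 1
  0×2+1 = 1 → write 1
  0×2 = 0 → write 0
  0×2 = 0 → write 0
  0×2 = 0 → write 0
  0×2 = 0 → write 0
  1×2 = 2 → write 0 carry 1
  0×2+1 = 1 → write 1
  0×2 = 0 → write 0
  1×2 = 2 → write 0 carry 1
  1×2+1 = 3 → write 1 carry 1
  1×2+1 = 3 → write 1 carry 1
  remaining carry: 1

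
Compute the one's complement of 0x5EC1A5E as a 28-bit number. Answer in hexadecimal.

0xA13E5A1

Each hex digit d becomes F−d:
  5→A, E→1, C→3, 1→E, A→5, 5→A, E→1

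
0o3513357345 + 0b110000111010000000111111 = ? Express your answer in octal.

0o3574277444

0b110000111010000000111111 = 0o60720077 in octal.
Add column by column in base 8, right to left:
  5+7 = 4 carry 1
  4+7+1 = 4 carry 1
  3+0+1 = 4
  7+0 = 7
  5+2 = 7
  3+7 = 2 carry 1
  3+0+1 = 4
  1+6 = 7
  5+0 = 5
  3+0 = 3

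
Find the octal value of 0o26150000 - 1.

0o26147777

The trailing 4 digits are 0, so subtracting 1 borrows through: they become 7 and the next digit up decrements.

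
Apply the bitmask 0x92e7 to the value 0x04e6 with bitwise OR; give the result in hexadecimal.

OR each hex digit independently (no carries):
  0|9=9, 4|2=6, e|e=e, 6|7=7

0x96e7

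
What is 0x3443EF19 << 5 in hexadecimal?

0x6887DE320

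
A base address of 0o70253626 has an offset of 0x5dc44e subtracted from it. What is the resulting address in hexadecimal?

0o70253626 = 0xe15796 in hexadecimal.
Subtract column by column in base 16:
  6-e → 8 (borrow)
  9-4-1 → 4
  7-4 → 3
  5-c → 9 (borrow)
  1-d-1 → 3 (borrow)
  e-5-1 → 8

0x839348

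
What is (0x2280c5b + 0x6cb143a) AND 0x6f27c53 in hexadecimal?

Add column by column in base 16, right to left:
  b+a = 5 carry 1
  5+3+1 = 9
  c+4 = 0 carry 1
  0+1+1 = 2
  8+b = 3 carry 1
  2+c+1 = f
  2+6 = 8
Sum = 0x8f32095; now AND with 0x6f27c53:
  8&6=0, f&f=f, 3&2=2, 2&7=2, 0&c=0, 9&5=1, 5&3=1

0xf22011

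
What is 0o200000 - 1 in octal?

0o177777

The trailing 5 digits are 0, so subtracting 1 borrows through: they become 7 and the next digit up decrements.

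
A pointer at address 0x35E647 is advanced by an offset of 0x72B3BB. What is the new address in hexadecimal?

Add column by column in base 16, right to left:
  7+B = 2 carry 1
  4+B+1 = 0 carry 1
  6+3+1 = A
  E+B = 9 carry 1
  5+2+1 = 8
  3+7 = A

0xA89A02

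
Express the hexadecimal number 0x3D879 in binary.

Expand each hex digit to 4 bits: 3=0011 D=1101 8=1000 7=0111 9=1001.

0b111101100001111001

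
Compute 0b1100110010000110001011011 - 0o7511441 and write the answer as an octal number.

0o136474472

0b1100110010000110001011011 = 0o146206133 in octal.
Subtract column by column in base 8:
  3-1 → 2
  3-4 → 7 (borrow)
  1-4-1 → 4 (borrow)
  6-1-1 → 4
  0-1 → 7 (borrow)
  2-5-1 → 4 (borrow)
  6-7-1 → 6 (borrow)
  4-0-1 → 3
  1-0 → 1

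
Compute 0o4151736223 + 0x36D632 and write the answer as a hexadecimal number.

0x21DE92C5

0o4151736223 = 0x21A7BC93 in hexadecimal.
Add column by column in base 16, right to left:
  3+2 = 5
  9+3 = C
  C+6 = 2 carry 1
  B+D+1 = 9 carry 1
  7+6+1 = E
  A+3 = D
  1+0 = 1
  2+0 = 2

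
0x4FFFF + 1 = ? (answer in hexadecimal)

The trailing 4 digits are F (max in base 16), so adding 1 cascades: they roll to 0 and the next digit up increments.

0x50000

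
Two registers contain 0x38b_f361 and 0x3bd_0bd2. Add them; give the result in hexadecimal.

0x748ff33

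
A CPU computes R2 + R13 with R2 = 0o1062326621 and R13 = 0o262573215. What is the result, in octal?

0o1345122036

Add column by column in base 8, right to left:
  1+5 = 6
  2+1 = 3
  6+2 = 0 carry 1
  6+3+1 = 2 carry 1
  2+7+1 = 2 carry 1
  3+5+1 = 1 carry 1
  2+2+1 = 5
  6+6 = 4 carry 1
  0+2+1 = 3
  1+0 = 1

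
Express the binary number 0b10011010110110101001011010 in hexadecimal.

Group the bits into nibbles: 0010 0110 1011 0110 1010 0101 1010 → 26b6a5a.

0x26b6a5a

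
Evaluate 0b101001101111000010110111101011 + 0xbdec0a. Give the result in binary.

0xbdec0a = 0b101111011110110000001010 in binary.
Add column by column in base 2, right to left:
  1+0 = 1
  1+1 = 0 carry 1
  0+0+1 = 1
  1+1 = 0 carry 1
  0+0+1 = 1
  1+0 = 1
  1+0 = 1
  1+0 = 1
  1+0 = 1
  0+0 = 0
  1+1 = 0 carry 1
  1+1+1 = 1 carry 1
  0+0+1 = 1
  1+1 = 0 carry 1
  0+1+1 = 0 carry 1
  0+1+1 = 0 carry 1
  0+1+1 = 0 carry 1
  0+0+1 = 1
  1+1 = 0 carry 1
  1+1+1 = 1 carry 1
  1+1+1 = 1 carry 1
  1+1+1 = 1 carry 1
  0+0+1 = 1
  1+1 = 0 carry 1
  1+0+1 = 0 carry 1
  0+0+1 = 1
  0+0 = 0
  1+0 = 1
  0+0 = 0
  1+0 = 1

0b101010011110100001100111110101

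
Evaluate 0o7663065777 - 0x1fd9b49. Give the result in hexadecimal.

0x3cced0b6

0o7663065777 = 0x3ecc6bff in hexadecimal.
Subtract column by column in base 16:
  f-9 → 6
  f-4 → b
  b-b → 0
  6-9 → d (borrow)
  c-d-1 → e (borrow)
  c-f-1 → c (borrow)
  e-1-1 → c
  3-0 → 3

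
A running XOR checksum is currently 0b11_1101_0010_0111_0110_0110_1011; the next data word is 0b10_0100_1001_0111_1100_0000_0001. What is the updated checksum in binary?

XOR bit by bit (1 where the bits differ):
  11110100100111011001101011
^ 10010010010111110000000001
= 01100110110000101001101010

0b01100110110000101001101010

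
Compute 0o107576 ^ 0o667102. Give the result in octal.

0o760474

XOR each oct digit independently (no carries):
  1^6=7, 0^6=6, 7^7=0, 5^1=4, 7^0=7, 6^2=4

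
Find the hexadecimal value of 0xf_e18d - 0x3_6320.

Subtract column by column in base 16:
  d-0 → d
  8-2 → 6
  1-3 → e (borrow)
  e-6-1 → 7
  f-3 → c

0xc7e6d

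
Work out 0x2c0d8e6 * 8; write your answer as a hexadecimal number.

0x1606c730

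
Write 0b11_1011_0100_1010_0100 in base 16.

0x3B4A4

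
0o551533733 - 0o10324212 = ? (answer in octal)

Subtract column by column in base 8:
  3-2 → 1
  3-1 → 2
  7-2 → 5
  3-4 → 7 (borrow)
  3-2-1 → 0
  5-3 → 2
  1-0 → 1
  5-1 → 4
  5-0 → 5

0o541207521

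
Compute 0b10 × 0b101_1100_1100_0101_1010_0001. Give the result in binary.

0b101110011000101101000010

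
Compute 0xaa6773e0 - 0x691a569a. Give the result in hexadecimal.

0x414d1d46

Subtract column by column in base 16:
  0-a → 6 (borrow)
  e-9-1 → 4
  3-6 → d (borrow)
  7-5-1 → 1
  7-a → d (borrow)
  6-1-1 → 4
  a-9 → 1
  a-6 → 4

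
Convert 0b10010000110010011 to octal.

0o220623

Group the bits in threes: 010 010 000 110 010 011 → 220623.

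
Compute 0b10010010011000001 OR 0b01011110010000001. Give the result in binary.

OR bit by bit (1 where either bit is 1):
  10010010011000001
| 01011110010000001
= 11011110011000001

0b11011110011000001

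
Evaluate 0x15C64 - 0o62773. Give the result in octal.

0o173151

0x15C64 = 0o256144 in octal.
Subtract column by column in base 8:
  4-3 → 1
  4-7 → 5 (borrow)
  1-7-1 → 1 (borrow)
  6-2-1 → 3
  5-6 → 7 (borrow)
  2-0-1 → 1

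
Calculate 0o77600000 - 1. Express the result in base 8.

0o77577777

The trailing 5 digits are 0, so subtracting 1 borrows through: they become 7 and the next digit up decrements.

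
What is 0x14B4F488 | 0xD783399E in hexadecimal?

OR each hex digit independently (no carries):
  1|D=D, 4|7=7, B|8=B, 4|3=7, F|3=F, 4|9=D, 8|9=9, 8|E=E

0xD7B7FD9E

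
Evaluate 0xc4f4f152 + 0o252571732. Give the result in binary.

0b11000111100111111110010100101100

0xc4f4f152 = 0b11000100111101001111000101010010 in binary.
0o252571732 = 0b10101010101111001111011010 in binary.
Add column by column in base 2, right to left:
  0+0 = 0
  1+1 = 0 carry 1
  0+0+1 = 1
  0+1 = 1
  1+1 = 0 carry 1
  0+0+1 = 1
  1+1 = 0 carry 1
  0+1+1 = 0 carry 1
  1+1+1 = 1 carry 1
  0+1+1 = 0 carry 1
  0+0+1 = 1
  0+0 = 0
  1+1 = 0 carry 1
  1+1+1 = 1 carry 1
  1+1+1 = 1 carry 1
  1+1+1 = 1 carry 1
  0+0+1 = 1
  0+1 = 1
  1+0 = 1
  0+1 = 1
  1+0 = 1
  1+1 = 0 carry 1
  1+0+1 = 0 carry 1
  1+1+1 = 1 carry 1
  0+0+1 = 1
  0+1 = 1
  1+0 = 1
  0+0 = 0
  0+0 = 0
  0+0 = 0
  1+0 = 1
  1+0 = 1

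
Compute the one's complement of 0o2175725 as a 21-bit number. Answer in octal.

0o5602052

Each oct digit d becomes 7−d:
  2→5, 1→6, 7→0, 5→2, 7→0, 2→5, 5→2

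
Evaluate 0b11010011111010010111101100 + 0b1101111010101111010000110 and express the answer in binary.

Add column by column in base 2, right to left:
  0+0 = 0
  0+1 = 1
  1+1 = 0 carry 1
  1+0+1 = 0 carry 1
  0+0+1 = 1
  1+0 = 1
  1+0 = 1
  1+1 = 0 carry 1
  1+0+1 = 0 carry 1
  0+1+1 = 0 carry 1
  1+1+1 = 1 carry 1
  0+1+1 = 0 carry 1
  0+1+1 = 0 carry 1
  1+0+1 = 0 carry 1
  0+1+1 = 0 carry 1
  1+0+1 = 0 carry 1
  1+1+1 = 1 carry 1
  1+0+1 = 0 carry 1
  1+1+1 = 1 carry 1
  1+1+1 = 1 carry 1
  0+1+1 = 0 carry 1
  0+1+1 = 0 carry 1
  1+0+1 = 0 carry 1
  0+1+1 = 0 carry 1
  1+1+1 = 1 carry 1
  1+0+1 = 0 carry 1
  final carry 1

0b101000011010000010001110010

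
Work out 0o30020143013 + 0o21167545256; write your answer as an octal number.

Add column by column in base 8, right to left:
  3+6 = 1 carry 1
  1+5+1 = 7
  0+2 = 2
  3+5 = 0 carry 1
  4+4+1 = 1 carry 1
  1+5+1 = 7
  0+7 = 7
  2+6 = 0 carry 1
  0+1+1 = 2
  0+1 = 1
  3+2 = 5

0o51207710271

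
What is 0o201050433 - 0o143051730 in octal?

0o35776503

Subtract column by column in base 8:
  3-0 → 3
  3-3 → 0
  4-7 → 5 (borrow)
  0-1-1 → 6 (borrow)
  5-5-1 → 7 (borrow)
  0-0-1 → 7 (borrow)
  1-3-1 → 5 (borrow)
  0-4-1 → 3 (borrow)
  2-1-1 → 0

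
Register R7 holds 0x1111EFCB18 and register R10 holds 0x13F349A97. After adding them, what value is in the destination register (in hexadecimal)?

0x12512465AF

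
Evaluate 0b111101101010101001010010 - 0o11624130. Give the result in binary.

0b110011111000000111111010

0o11624130 = 0b1001110010100001011000 in binary.
Subtract column by column in base 2:
  0-0 → 0
  1-0 → 1
  0-0 → 0
  0-1 → 1 (borrow)
  1-1-1 → 1 (borrow)
  0-0-1 → 1 (borrow)
  1-1-1 → 1 (borrow)
  0-0-1 → 1 (borrow)
  0-0-1 → 1 (borrow)
  1-0-1 → 0
  0-0 → 0
  1-1 → 0
  0-0 → 0
  1-1 → 0
  0-0 → 0
  1-0 → 1
  0-1 → 1 (borrow)
  1-1-1 → 1 (borrow)
  1-1-1 → 1 (borrow)
  0-0-1 → 1 (borrow)
  1-0-1 → 0
  1-1 → 0
  1-0 → 1
  1-0 → 1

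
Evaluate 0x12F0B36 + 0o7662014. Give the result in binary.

0b1010011100110111101000010

0x12F0B36 = 0b1001011110000101100110110 in binary.
0o7662014 = 0b111110110010000001100 in binary.
Add column by column in base 2, right to left:
  0+0 = 0
  1+0 = 1
  1+1 = 0 carry 1
  0+1+1 = 0 carry 1
  1+0+1 = 0 carry 1
  1+0+1 = 0 carry 1
  0+0+1 = 1
  0+0 = 0
  1+0 = 1
  1+0 = 1
  0+1 = 1
  1+0 = 1
  0+0 = 0
  0+1 = 1
  0+1 = 1
  0+0 = 0
  1+1 = 0 carry 1
  1+1+1 = 1 carry 1
  1+1+1 = 1 carry 1
  1+1+1 = 1 carry 1
  0+1+1 = 0 carry 1
  1+0+1 = 0 carry 1
  0+0+1 = 1
  0+0 = 0
  1+0 = 1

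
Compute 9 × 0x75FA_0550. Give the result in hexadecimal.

0x425CA2FD0

Multiply each base-16 digit by 9, carrying:
  0×9 = 0 → write 0
  5×9 = 45 → write D carry 2
  5×9+2 = 47 → write F carry 2
  0×9+2 = 2 → write 2
  A×9 = 90 → write A carry 5
  F×9+5 = 140 → write C carry 8
  5×9+8 = 53 → write 5 carry 3
  7×9+3 = 66 → write 2 carry 4
  remaining carry: 4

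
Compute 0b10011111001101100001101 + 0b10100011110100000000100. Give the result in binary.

0b101000011000001100010001

Add column by column in base 2, right to left:
  1+0 = 1
  0+0 = 0
  1+1 = 0 carry 1
  1+0+1 = 0 carry 1
  0+0+1 = 1
  0+0 = 0
  0+0 = 0
  0+0 = 0
  1+0 = 1
  1+0 = 1
  0+0 = 0
  1+1 = 0 carry 1
  1+0+1 = 0 carry 1
  0+1+1 = 0 carry 1
  0+1+1 = 0 carry 1
  1+1+1 = 1 carry 1
  1+1+1 = 1 carry 1
  1+0+1 = 0 carry 1
  1+0+1 = 0 carry 1
  1+0+1 = 0 carry 1
  0+1+1 = 0 carry 1
  0+0+1 = 1
  1+1 = 0 carry 1
  final carry 1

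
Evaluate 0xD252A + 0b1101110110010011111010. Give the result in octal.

0xD252A = 0o3222452 in octal.
0b1101110110010011111010 = 0o15662372 in octal.
Add column by column in base 8, right to left:
  2+2 = 4
  5+7 = 4 carry 1
  4+3+1 = 0 carry 1
  2+2+1 = 5
  2+6 = 0 carry 1
  2+6+1 = 1 carry 1
  3+5+1 = 1 carry 1
  0+1+1 = 2

0o21105044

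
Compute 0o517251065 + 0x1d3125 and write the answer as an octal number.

0x1d3125 = 0o7230445 in octal.
Add column by column in base 8, right to left:
  5+5 = 2 carry 1
  6+4+1 = 3 carry 1
  0+4+1 = 5
  1+0 = 1
  5+3 = 0 carry 1
  2+2+1 = 5
  7+7 = 6 carry 1
  1+0+1 = 2
  5+0 = 5

0o526501532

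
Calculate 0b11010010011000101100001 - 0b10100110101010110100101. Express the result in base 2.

0b101011101101110111100

Subtract column by column in base 2:
  1-1 → 0
  0-0 → 0
  0-1 → 1 (borrow)
  0-0-1 → 1 (borrow)
  0-0-1 → 1 (borrow)
  1-1-1 → 1 (borrow)
  1-0-1 → 0
  0-1 → 1 (borrow)
  1-1-1 → 1 (borrow)
  0-0-1 → 1 (borrow)
  0-1-1 → 0 (borrow)
  0-0-1 → 1 (borrow)
  1-1-1 → 1 (borrow)
  1-0-1 → 0
  0-1 → 1 (borrow)
  0-0-1 → 1 (borrow)
  1-1-1 → 1 (borrow)
  0-1-1 → 0 (borrow)
  0-0-1 → 1 (borrow)
  1-0-1 → 0
  0-1 → 1 (borrow)
  1-0-1 → 0
  1-1 → 0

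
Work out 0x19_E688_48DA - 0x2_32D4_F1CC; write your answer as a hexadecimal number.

0x17B3B3570E

Subtract column by column in base 16:
  A-C → E (borrow)
  D-C-1 → 0
  8-1 → 7
  4-F → 5 (borrow)
  8-4-1 → 3
  8-D → B (borrow)
  6-2-1 → 3
  E-3 → B
  9-2 → 7
  1-0 → 1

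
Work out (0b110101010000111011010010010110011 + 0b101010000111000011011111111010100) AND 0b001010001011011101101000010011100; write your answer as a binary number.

0b1010000011011100100000010000100

Add column by column in base 2, right to left:
  1+0 = 1
  1+0 = 1
  0+1 = 1
  0+0 = 0
  1+1 = 0 carry 1
  1+0+1 = 0 carry 1
  0+1+1 = 0 carry 1
  1+1+1 = 1 carry 1
  0+1+1 = 0 carry 1
  0+1+1 = 0 carry 1
  1+1+1 = 1 carry 1
  0+1+1 = 0 carry 1
  0+1+1 = 0 carry 1
  1+1+1 = 1 carry 1
  0+0+1 = 1
  1+1 = 0 carry 1
  1+1+1 = 1 carry 1
  0+0+1 = 1
  1+0 = 1
  1+0 = 1
  1+0 = 1
  0+1 = 1
  0+1 = 1
  0+1 = 1
  0+0 = 0
  1+0 = 1
  0+0 = 0
  1+0 = 1
  0+1 = 1
  1+0 = 1
  0+1 = 1
  1+0 = 1
  1+1 = 0 carry 1
  final carry 1
Sum = 0b1011111010111111110110010010000111; now AND with 0b001010001011011101101000010011100:
  1011111010111111110110010010000111
& 0001010001011011101101000010011100
= 0001010000011011100100000010000100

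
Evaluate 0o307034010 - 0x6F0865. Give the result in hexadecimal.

0x2AD2FA3

0o307034010 = 0x31C3808 in hexadecimal.
Subtract column by column in base 16:
  8-5 → 3
  0-6 → A (borrow)
  8-8-1 → F (borrow)
  3-0-1 → 2
  C-F → D (borrow)
  1-6-1 → A (borrow)
  3-0-1 → 2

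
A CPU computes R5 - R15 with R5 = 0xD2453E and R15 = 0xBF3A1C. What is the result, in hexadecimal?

0x130B22

Subtract column by column in base 16:
  E-C → 2
  3-1 → 2
  5-A → B (borrow)
  4-3-1 → 0
  2-F → 3 (borrow)
  D-B-1 → 1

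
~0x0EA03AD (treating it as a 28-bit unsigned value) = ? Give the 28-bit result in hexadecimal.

Each hex digit d becomes F−d:
  0→F, E→1, A→5, 0→F, 3→C, A→5, D→2

0xF15FC52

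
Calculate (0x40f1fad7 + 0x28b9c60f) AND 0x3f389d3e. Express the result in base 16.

0x29288026

Add column by column in base 16, right to left:
  7+f = 6 carry 1
  d+0+1 = e
  a+6 = 0 carry 1
  f+c+1 = c carry 1
  1+9+1 = b
  f+b = a carry 1
  0+8+1 = 9
  4+2 = 6
Sum = 0x69abc0e6; now AND with 0x3f389d3e:
  6&3=2, 9&f=9, a&3=2, b&8=8, c&9=8, 0&d=0, e&3=2, 6&e=6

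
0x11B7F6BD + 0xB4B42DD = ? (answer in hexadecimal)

0x1D03399A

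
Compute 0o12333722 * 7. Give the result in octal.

Multiply each base-8 digit by 7, carrying:
  2×7 = 14 → write 6 carry 1
  2×7+1 = 15 → write 7 carry 1
  7×7+1 = 50 → write 2 carry 6
  3×7+6 = 27 → write 3 carry 3
  3×7+3 = 24 → write 0 carry 3
  3×7+3 = 24 → write 0 carry 3
  2×7+3 = 17 → write 1 carry 2
  1×7+2 = 9 → write 1 carry 1
  remaining carry: 1

0o111003276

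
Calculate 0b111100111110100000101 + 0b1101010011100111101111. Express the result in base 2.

0b10100111011011011110100

Add column by column in base 2, right to left:
  1+1 = 0 carry 1
  0+1+1 = 0 carry 1
  1+1+1 = 1 carry 1
  0+1+1 = 0 carry 1
  0+0+1 = 1
  0+1 = 1
  0+1 = 1
  0+1 = 1
  1+1 = 0 carry 1
  0+0+1 = 1
  1+0 = 1
  1+1 = 0 carry 1
  1+1+1 = 1 carry 1
  1+1+1 = 1 carry 1
  1+0+1 = 0 carry 1
  0+0+1 = 1
  0+1 = 1
  1+0 = 1
  1+1 = 0 carry 1
  1+0+1 = 0 carry 1
  1+1+1 = 1 carry 1
  0+1+1 = 0 carry 1
  final carry 1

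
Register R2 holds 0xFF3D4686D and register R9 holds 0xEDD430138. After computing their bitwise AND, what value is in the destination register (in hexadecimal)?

0xED1400028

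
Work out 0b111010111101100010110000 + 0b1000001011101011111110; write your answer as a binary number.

0b1000011001001001110101110

Add column by column in base 2, right to left:
  0+0 = 0
  0+1 = 1
  0+1 = 1
  0+1 = 1
  1+1 = 0 carry 1
  1+1+1 = 1 carry 1
  0+1+1 = 0 carry 1
  1+1+1 = 1 carry 1
  0+0+1 = 1
  0+1 = 1
  0+0 = 0
  1+1 = 0 carry 1
  1+1+1 = 1 carry 1
  0+1+1 = 0 carry 1
  1+0+1 = 0 carry 1
  1+1+1 = 1 carry 1
  1+0+1 = 0 carry 1
  1+0+1 = 0 carry 1
  0+0+1 = 1
  1+0 = 1
  0+0 = 0
  1+1 = 0 carry 1
  1+0+1 = 0 carry 1
  1+0+1 = 0 carry 1
  final carry 1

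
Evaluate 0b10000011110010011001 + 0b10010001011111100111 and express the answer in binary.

Add column by column in base 2, right to left:
  1+1 = 0 carry 1
  0+1+1 = 0 carry 1
  0+1+1 = 0 carry 1
  1+0+1 = 0 carry 1
  1+0+1 = 0 carry 1
  0+1+1 = 0 carry 1
  0+1+1 = 0 carry 1
  1+1+1 = 1 carry 1
  0+1+1 = 0 carry 1
  0+1+1 = 0 carry 1
  1+1+1 = 1 carry 1
  1+0+1 = 0 carry 1
  1+1+1 = 1 carry 1
  1+0+1 = 0 carry 1
  0+0+1 = 1
  0+0 = 0
  0+1 = 1
  0+0 = 0
  0+0 = 0
  1+1 = 0 carry 1
  final carry 1

0b100010101010010000000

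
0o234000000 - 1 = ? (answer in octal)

0o233777777

The trailing 6 digits are 0, so subtracting 1 borrows through: they become 7 and the next digit up decrements.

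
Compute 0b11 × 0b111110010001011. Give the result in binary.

Multiply each base-2 digit by 3, carrying:
  1×3 = 3 → write 1 carry 1
  1×3+1 = 4 → write 0 carry 2
  0×3+2 = 2 → write 0 carry 1
  1×3+1 = 4 → write 0 carry 2
  0×3+2 = 2 → write 0 carry 1
  0×3+1 = 1 → write 1
  0×3 = 0 → write 0
  1×3 = 3 → write 1 carry 1
  0×3+1 = 1 → write 1
  0×3 = 0 → write 0
  1×3 = 3 → write 1 carry 1
  1×3+1 = 4 → write 0 carry 2
  1×3+2 = 5 → write 1 carry 2
  1×3+2 = 5 → write 1 carry 2
  1×3+2 = 5 → write 1 carry 2
  remaining carry: 10

0b10111010110100001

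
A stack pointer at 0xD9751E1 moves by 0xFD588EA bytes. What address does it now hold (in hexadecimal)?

Add column by column in base 16, right to left:
  1+A = B
  E+E = C carry 1
  1+8+1 = A
  5+8 = D
  7+5 = C
  9+D = 6 carry 1
  D+F+1 = D carry 1
  final carry 1

0x1D6CDACB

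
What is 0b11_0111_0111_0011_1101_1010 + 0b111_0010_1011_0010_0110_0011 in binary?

0b101010100010011000111101

Add column by column in base 2, right to left:
  0+1 = 1
  1+1 = 0 carry 1
  0+0+1 = 1
  1+0 = 1
  1+0 = 1
  0+1 = 1
  1+1 = 0 carry 1
  1+0+1 = 0 carry 1
  1+0+1 = 0 carry 1
  1+1+1 = 1 carry 1
  0+0+1 = 1
  0+0 = 0
  1+1 = 0 carry 1
  1+1+1 = 1 carry 1
  1+0+1 = 0 carry 1
  0+1+1 = 0 carry 1
  1+0+1 = 0 carry 1
  1+1+1 = 1 carry 1
  1+0+1 = 0 carry 1
  0+0+1 = 1
  1+1 = 0 carry 1
  1+1+1 = 1 carry 1
  0+1+1 = 0 carry 1
  final carry 1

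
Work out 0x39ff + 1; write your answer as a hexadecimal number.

0x3a00

The trailing 2 digits are F (max in base 16), so adding 1 cascades: they roll to 0 and the next digit up increments.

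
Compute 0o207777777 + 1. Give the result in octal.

The trailing 7 digits are 7 (max in base 8), so adding 1 cascades: they roll to 0 and the next digit up increments.

0o210000000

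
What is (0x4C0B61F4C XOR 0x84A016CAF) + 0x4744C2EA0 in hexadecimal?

0x10FF03A283

First 0x4C0B61F4C XOR 0x84A016CAF = 0xC8AB773E3.
Add column by column in base 16, right to left:
  3+0 = 3
  E+A = 8 carry 1
  3+E+1 = 2 carry 1
  7+2+1 = A
  7+C = 3 carry 1
  B+4+1 = 0 carry 1
  A+4+1 = F
  8+7 = F
  C+4 = 0 carry 1
  final carry 1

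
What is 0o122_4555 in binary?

0b1010010100101101101

Each octal digit is 3 bits: 1=001 2=010 2=010 4=100 5=101 5=101 5=101.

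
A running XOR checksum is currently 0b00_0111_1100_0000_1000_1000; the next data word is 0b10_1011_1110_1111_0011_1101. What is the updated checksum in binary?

XOR bit by bit (1 where the bits differ):
  0001111100000010001000
^ 1010111110111100111101
= 1011000010111110110101

0b1011000010111110110101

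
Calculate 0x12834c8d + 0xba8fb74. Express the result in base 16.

0x1e2c4801

Add column by column in base 16, right to left:
  d+4 = 1 carry 1
  8+7+1 = 0 carry 1
  c+b+1 = 8 carry 1
  4+f+1 = 4 carry 1
  3+8+1 = c
  8+a = 2 carry 1
  2+b+1 = e
  1+0 = 1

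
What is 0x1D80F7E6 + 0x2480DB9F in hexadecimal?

0x4201D385

Add column by column in base 16, right to left:
  6+F = 5 carry 1
  E+9+1 = 8 carry 1
  7+B+1 = 3 carry 1
  F+D+1 = D carry 1
  0+0+1 = 1
  8+8 = 0 carry 1
  D+4+1 = 2 carry 1
  1+2+1 = 4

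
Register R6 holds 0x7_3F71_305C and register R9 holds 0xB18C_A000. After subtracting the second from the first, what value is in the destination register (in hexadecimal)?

0x68DE4905C

Subtract column by column in base 16:
  C-0 → C
  5-0 → 5
  0-0 → 0
  3-A → 9 (borrow)
  1-C-1 → 4 (borrow)
  7-8-1 → E (borrow)
  F-1-1 → D
  3-B → 8 (borrow)
  7-0-1 → 6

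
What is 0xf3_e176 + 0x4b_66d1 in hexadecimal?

Add column by column in base 16, right to left:
  6+1 = 7
  7+d = 4 carry 1
  1+6+1 = 8
  e+6 = 4 carry 1
  3+b+1 = f
  f+4 = 3 carry 1
  final carry 1

0x13f4847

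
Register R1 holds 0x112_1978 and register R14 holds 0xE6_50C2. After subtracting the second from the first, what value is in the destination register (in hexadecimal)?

0x2BC8B6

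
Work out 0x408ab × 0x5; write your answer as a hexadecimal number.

0x142b57

Multiply each base-16 digit by 5, carrying:
  b×5 = 55 → write 7 carry 3
  a×5+3 = 53 → write 5 carry 3
  8×5+3 = 43 → write b carry 2
  0×5+2 = 2 → write 2
  4×5 = 20 → write 4 carry 1
  remaining carry: 1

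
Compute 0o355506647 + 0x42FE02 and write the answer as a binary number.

0o355506647 = 0b11101101101000110110100111 in binary.
0x42FE02 = 0b10000101111111000000010 in binary.
Add column by column in base 2, right to left:
  1+0 = 1
  1+1 = 0 carry 1
  1+0+1 = 0 carry 1
  0+0+1 = 1
  0+0 = 0
  1+0 = 1
  0+0 = 0
  1+0 = 1
  1+0 = 1
  0+1 = 1
  1+1 = 0 carry 1
  1+1+1 = 1 carry 1
  0+1+1 = 0 carry 1
  0+1+1 = 0 carry 1
  0+1+1 = 0 carry 1
  1+1+1 = 1 carry 1
  0+0+1 = 1
  1+1 = 0 carry 1
  1+0+1 = 0 carry 1
  0+0+1 = 1
  1+0 = 1
  1+0 = 1
  0+1 = 1
  1+0 = 1
  1+0 = 1
  1+0 = 1

0b11111110011000101110101001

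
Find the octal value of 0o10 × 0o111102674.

0o1111026740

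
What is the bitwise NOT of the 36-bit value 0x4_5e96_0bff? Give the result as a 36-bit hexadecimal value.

0xba169f400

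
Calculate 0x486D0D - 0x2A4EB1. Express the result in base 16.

0x1E1E5C

Subtract column by column in base 16:
  D-1 → C
  0-B → 5 (borrow)
  D-E-1 → E (borrow)
  6-4-1 → 1
  8-A → E (borrow)
  4-2-1 → 1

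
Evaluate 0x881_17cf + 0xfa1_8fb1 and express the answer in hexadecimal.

Add column by column in base 16, right to left:
  f+1 = 0 carry 1
  c+b+1 = 8 carry 1
  7+f+1 = 7 carry 1
  1+8+1 = a
  1+1 = 2
  8+a = 2 carry 1
  8+f+1 = 8 carry 1
  final carry 1

0x1822a780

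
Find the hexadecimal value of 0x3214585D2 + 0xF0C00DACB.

0x122D46609D

Add column by column in base 16, right to left:
  2+B = D
  D+C = 9 carry 1
  5+A+1 = 0 carry 1
  8+D+1 = 6 carry 1
  5+0+1 = 6
  4+0 = 4
  1+C = D
  2+0 = 2
  3+F = 2 carry 1
  final carry 1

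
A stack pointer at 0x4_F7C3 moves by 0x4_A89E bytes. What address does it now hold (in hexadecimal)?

0x9A061

Add column by column in base 16, right to left:
  3+E = 1 carry 1
  C+9+1 = 6 carry 1
  7+8+1 = 0 carry 1
  F+A+1 = A carry 1
  4+4+1 = 9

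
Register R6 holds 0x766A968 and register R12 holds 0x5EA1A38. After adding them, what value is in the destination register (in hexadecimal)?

0xD50C3A0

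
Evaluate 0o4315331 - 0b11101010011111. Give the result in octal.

0o4260072

0b11101010011111 = 0o35237 in octal.
Subtract column by column in base 8:
  1-7 → 2 (borrow)
  3-3-1 → 7 (borrow)
  3-2-1 → 0
  5-5 → 0
  1-3 → 6 (borrow)
  3-0-1 → 2
  4-0 → 4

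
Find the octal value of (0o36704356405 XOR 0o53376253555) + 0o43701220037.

0o131373325207

First 0o36704356405 XOR 0o53376253555 = 0o65472105150.
Add column by column in base 8, right to left:
  0+7 = 7
  5+3 = 0 carry 1
  1+0+1 = 2
  5+0 = 5
  0+2 = 2
  1+2 = 3
  2+1 = 3
  7+0 = 7
  4+7 = 3 carry 1
  5+3+1 = 1 carry 1
  6+4+1 = 3 carry 1
  final carry 1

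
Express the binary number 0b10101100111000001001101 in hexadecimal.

0x56704d

Group the bits into nibbles: 0101 0110 0111 0000 0100 1101 → 56704d.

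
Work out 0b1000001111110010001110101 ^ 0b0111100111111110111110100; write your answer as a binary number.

0b1111101000001100110000001

XOR bit by bit (1 where the bits differ):
  1000001111110010001110101
^ 0111100111111110111110100
= 1111101000001100110000001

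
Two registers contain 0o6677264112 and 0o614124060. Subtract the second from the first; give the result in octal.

Subtract column by column in base 8:
  2-0 → 2
  1-6 → 3 (borrow)
  1-0-1 → 0
  4-4 → 0
  6-2 → 4
  2-1 → 1
  7-4 → 3
  7-1 → 6
  6-6 → 0
  6-0 → 6

0o6063140032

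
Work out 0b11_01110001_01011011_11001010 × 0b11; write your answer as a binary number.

Multiply each base-2 digit by 3, carrying:
  0×3 = 0 → write 0
  1×3 = 3 → write 1 carry 1
  0×3+1 = 1 → write 1
  1×3 = 3 → write 1 carry 1
  0×3+1 = 1 → write 1
  0×3 = 0 → write 0
  1×3 = 3 → write 1 carry 1
  1×3+1 = 4 → write 0 carry 2
  1×3+2 = 5 → write 1 carry 2
  1×3+2 = 5 → write 1 carry 2
  0×3+2 = 2 → write 0 carry 1
  1×3+1 = 4 → write 0 carry 2
  1×3+2 = 5 → write 1 carry 2
  0×3+2 = 2 → write 0 carry 1
  1×3+1 = 4 → write 0 carry 2
  0×3+2 = 2 → write 0 carry 1
  1×3+1 = 4 → write 0 carry 2
  0×3+2 = 2 → write 0 carry 1
  0×3+1 = 1 → write 1
  0×3 = 0 → write 0
  1×3 = 3 → write 1 carry 1
  1×3+1 = 4 → write 0 carry 2
  1×3+2 = 5 → write 1 carry 2
  0×3+2 = 2 → write 0 carry 1
  1×3+1 = 4 → write 0 carry 2
  1×3+2 = 5 → write 1 carry 2
  remaining carry: 10

0b1010010101000001001101011110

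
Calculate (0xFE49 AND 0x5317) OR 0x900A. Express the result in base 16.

0xD20B

0xFE49 AND 0x5317 = 0x5201.
Then OR with 0x900A.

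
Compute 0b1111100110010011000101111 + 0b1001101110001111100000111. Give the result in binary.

0b11001010100100010100110110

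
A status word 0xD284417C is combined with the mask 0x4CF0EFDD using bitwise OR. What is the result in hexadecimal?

0xDEF4EFFD

OR each hex digit independently (no carries):
  D|4=D, 2|C=E, 8|F=F, 4|0=4, 4|E=E, 1|F=F, 7|D=F, C|D=D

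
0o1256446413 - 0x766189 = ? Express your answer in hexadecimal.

0o1256446413 = 0xaba4d0b in hexadecimal.
Subtract column by column in base 16:
  b-9 → 2
  0-8 → 8 (borrow)
  d-1-1 → b
  4-6 → e (borrow)
  a-6-1 → 3
  b-7 → 4
  a-0 → a

0xa43eb82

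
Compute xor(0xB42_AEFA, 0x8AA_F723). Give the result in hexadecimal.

0x3E859D9

XOR each hex digit independently (no carries):
  B^8=3, 4^A=E, 2^A=8, A^F=5, E^7=9, F^2=D, A^3=9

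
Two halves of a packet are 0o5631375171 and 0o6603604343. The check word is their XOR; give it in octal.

0o3032571232

XOR each oct digit independently (no carries):
  5^6=3, 6^6=0, 3^0=3, 1^3=2, 3^6=5, 7^0=7, 5^4=1, 1^3=2, 7^4=3, 1^3=2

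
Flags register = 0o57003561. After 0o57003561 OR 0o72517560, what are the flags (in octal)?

0o77517561

OR each oct digit independently (no carries):
  5|7=7, 7|2=7, 0|5=5, 0|1=1, 3|7=7, 5|5=5, 6|6=6, 1|0=1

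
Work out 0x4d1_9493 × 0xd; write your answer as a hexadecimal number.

0x3ea48b77

Multiply each base-16 digit by 13, carrying:
  3×13 = 39 → write 7 carry 2
  9×13+2 = 119 → write 7 carry 7
  4×13+7 = 59 → write b carry 3
  9×13+3 = 120 → write 8 carry 7
  1×13+7 = 20 → write 4 carry 1
  d×13+1 = 170 → write a carry 10
  4×13+10 = 62 → write e carry 3
  remaining carry: 3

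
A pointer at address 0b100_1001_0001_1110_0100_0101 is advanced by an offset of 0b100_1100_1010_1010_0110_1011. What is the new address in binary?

Add column by column in base 2, right to left:
  1+1 = 0 carry 1
  0+1+1 = 0 carry 1
  1+0+1 = 0 carry 1
  0+1+1 = 0 carry 1
  0+0+1 = 1
  0+1 = 1
  1+1 = 0 carry 1
  0+0+1 = 1
  0+0 = 0
  1+1 = 0 carry 1
  1+0+1 = 0 carry 1
  1+1+1 = 1 carry 1
  1+0+1 = 0 carry 1
  0+1+1 = 0 carry 1
  0+0+1 = 1
  0+1 = 1
  1+0 = 1
  0+0 = 0
  0+1 = 1
  1+1 = 0 carry 1
  0+0+1 = 1
  0+0 = 0
  1+1 = 0 carry 1
  final carry 1

0b100101011100100010110000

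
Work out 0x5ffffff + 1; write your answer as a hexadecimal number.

0x6000000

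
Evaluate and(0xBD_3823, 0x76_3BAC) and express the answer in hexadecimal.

AND each hex digit independently (no carries):
  B&7=3, D&6=4, 3&3=3, 8&B=8, 2&A=2, 3&C=0

0x343820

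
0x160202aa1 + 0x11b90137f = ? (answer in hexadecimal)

0x27bb03e20

Add column by column in base 16, right to left:
  1+f = 0 carry 1
  a+7+1 = 2 carry 1
  a+3+1 = e
  2+1 = 3
  0+0 = 0
  2+9 = b
  0+b = b
  6+1 = 7
  1+1 = 2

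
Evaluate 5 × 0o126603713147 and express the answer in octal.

0o661623370003

Multiply each base-8 digit by 5, carrying:
  7×5 = 35 → write 3 carry 4
  4×5+4 = 24 → write 0 carry 3
  1×5+3 = 8 → write 0 carry 1
  3×5+1 = 16 → write 0 carry 2
  1×5+2 = 7 → write 7
  7×5 = 35 → write 3 carry 4
  3×5+4 = 19 → write 3 carry 2
  0×5+2 = 2 → write 2
  6×5 = 30 → write 6 carry 3
  6×5+3 = 33 → write 1 carry 4
  2×5+4 = 14 → write 6 carry 1
  1×5+1 = 6 → write 6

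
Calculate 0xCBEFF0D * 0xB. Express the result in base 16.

0x8C34F58F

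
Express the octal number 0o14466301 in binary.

Each octal digit is 3 bits: 1=001 4=100 4=100 6=110 6=110 3=011 0=000 1=001.

0b1100100110110011000001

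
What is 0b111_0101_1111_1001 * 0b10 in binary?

0b1110101111110010

Multiply each base-2 digit by 2, carrying:
  1×2 = 2 → write 0 carry 1
  0×2+1 = 1 → write 1
  0×2 = 0 → write 0
  1×2 = 2 → write 0 carry 1
  1×2+1 = 3 → write 1 carry 1
  1×2+1 = 3 → write 1 carry 1
  1×2+1 = 3 → write 1 carry 1
  1×2+1 = 3 → write 1 carry 1
  1×2+1 = 3 → write 1 carry 1
  0×2+1 = 1 → write 1
  1×2 = 2 → write 0 carry 1
  0×2+1 = 1 → write 1
  1×2 = 2 → write 0 carry 1
  1×2+1 = 3 → write 1 carry 1
  1×2+1 = 3 → write 1 carry 1
  remaining carry: 1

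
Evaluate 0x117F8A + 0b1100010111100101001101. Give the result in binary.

0b10000101111100011010111

0x117F8A = 0b100010111111110001010 in binary.
Add column by column in base 2, right to left:
  0+1 = 1
  1+0 = 1
  0+1 = 1
  1+1 = 0 carry 1
  0+0+1 = 1
  0+0 = 0
  0+1 = 1
  1+0 = 1
  1+1 = 0 carry 1
  1+0+1 = 0 carry 1
  1+0+1 = 0 carry 1
  1+1+1 = 1 carry 1
  1+1+1 = 1 carry 1
  1+1+1 = 1 carry 1
  1+1+1 = 1 carry 1
  0+0+1 = 1
  1+1 = 0 carry 1
  0+0+1 = 1
  0+0 = 0
  0+0 = 0
  1+1 = 0 carry 1
  0+1+1 = 0 carry 1
  final carry 1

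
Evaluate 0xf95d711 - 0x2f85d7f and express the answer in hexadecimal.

Subtract column by column in base 16:
  1-f → 2 (borrow)
  1-7-1 → 9 (borrow)
  7-d-1 → 9 (borrow)
  d-5-1 → 7
  5-8 → d (borrow)
  9-f-1 → 9 (borrow)
  f-2-1 → c

0xc9d7992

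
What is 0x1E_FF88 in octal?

0o7577610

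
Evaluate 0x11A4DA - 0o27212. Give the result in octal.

0x11A4DA = 0o4322332 in octal.
Subtract column by column in base 8:
  2-2 → 0
  3-1 → 2
  3-2 → 1
  2-7 → 3 (borrow)
  2-2-1 → 7 (borrow)
  3-0-1 → 2
  4-0 → 4

0o4273120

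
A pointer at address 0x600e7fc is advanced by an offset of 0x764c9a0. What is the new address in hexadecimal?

0xd65b19c

Add column by column in base 16, right to left:
  c+0 = c
  f+a = 9 carry 1
  7+9+1 = 1 carry 1
  e+c+1 = b carry 1
  0+4+1 = 5
  0+6 = 6
  6+7 = d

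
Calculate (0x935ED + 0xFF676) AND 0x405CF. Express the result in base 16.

0x443

Add column by column in base 16, right to left:
  D+6 = 3 carry 1
  E+7+1 = 6 carry 1
  5+6+1 = C
  3+F = 2 carry 1
  9+F+1 = 9 carry 1
  final carry 1
Sum = 0x192C63; now AND with 0x405CF:
  1&0=0, 9&4=0, 2&0=0, C&5=4, 6&C=4, 3&F=3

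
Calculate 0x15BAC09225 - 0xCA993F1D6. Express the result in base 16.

Subtract column by column in base 16:
  5-6 → F (borrow)
  2-D-1 → 4 (borrow)
  2-1-1 → 0
  9-F → A (borrow)
  0-3-1 → C (borrow)
  C-9-1 → 2
  A-9 → 1
  B-A → 1
  5-C → 9 (borrow)
  1-0-1 → 0

0x9112CA04F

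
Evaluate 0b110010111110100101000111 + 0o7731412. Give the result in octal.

0o72716121

0b110010111110100101000111 = 0o62764507 in octal.
Add column by column in base 8, right to left:
  7+2 = 1 carry 1
  0+1+1 = 2
  5+4 = 1 carry 1
  4+1+1 = 6
  6+3 = 1 carry 1
  7+7+1 = 7 carry 1
  2+7+1 = 2 carry 1
  6+0+1 = 7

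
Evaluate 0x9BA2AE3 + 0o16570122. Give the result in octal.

0x9BA2AE3 = 0o1156425343 in octal.
Add column by column in base 8, right to left:
  3+2 = 5
  4+2 = 6
  3+1 = 4
  5+0 = 5
  2+7 = 1 carry 1
  4+5+1 = 2 carry 1
  6+6+1 = 5 carry 1
  5+1+1 = 7
  1+0 = 1
  1+0 = 1

0o1175215465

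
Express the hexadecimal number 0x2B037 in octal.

0o530067

Expand each hex digit to 4 bits: 2=0010 B=1011 0=0000 3=0011 7=0111.
Group the bits in threes: 101 011 000 000 110 111 → 530067.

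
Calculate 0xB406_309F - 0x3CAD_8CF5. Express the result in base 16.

Subtract column by column in base 16:
  F-5 → A
  9-F → A (borrow)
  0-C-1 → 3 (borrow)
  3-8-1 → A (borrow)
  6-D-1 → 8 (borrow)
  0-A-1 → 5 (borrow)
  4-C-1 → 7 (borrow)
  B-3-1 → 7

0x7758A3AA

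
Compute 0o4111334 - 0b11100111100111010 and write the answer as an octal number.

0o3541642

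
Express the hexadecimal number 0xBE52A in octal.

Expand each hex digit to 4 bits: B=1011 E=1110 5=0101 2=0010 A=1010.
Group the bits in threes: 010 111 110 010 100 101 010 → 2762452.

0o2762452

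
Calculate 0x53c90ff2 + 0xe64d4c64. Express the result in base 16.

0x13a165c56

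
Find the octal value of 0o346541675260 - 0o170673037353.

Subtract column by column in base 8:
  0-3 → 5 (borrow)
  6-5-1 → 0
  2-3 → 7 (borrow)
  5-7-1 → 5 (borrow)
  7-3-1 → 3
  6-0 → 6
  1-3 → 6 (borrow)
  4-7-1 → 4 (borrow)
  5-6-1 → 6 (borrow)
  6-0-1 → 5
  4-7 → 5 (borrow)
  3-1-1 → 1

0o155646635705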